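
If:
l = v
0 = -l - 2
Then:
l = -2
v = -2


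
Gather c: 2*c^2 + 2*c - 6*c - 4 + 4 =2*c^2 - 4*c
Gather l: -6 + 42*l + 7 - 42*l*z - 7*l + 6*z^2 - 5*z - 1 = l*(35 - 42*z) + 6*z^2 - 5*z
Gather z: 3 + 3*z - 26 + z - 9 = 4*z - 32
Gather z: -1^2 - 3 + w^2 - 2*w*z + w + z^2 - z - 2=w^2 + w + z^2 + z*(-2*w - 1) - 6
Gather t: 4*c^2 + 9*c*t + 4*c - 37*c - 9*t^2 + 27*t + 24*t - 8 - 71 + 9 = 4*c^2 - 33*c - 9*t^2 + t*(9*c + 51) - 70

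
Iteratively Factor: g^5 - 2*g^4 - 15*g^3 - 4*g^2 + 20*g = (g)*(g^4 - 2*g^3 - 15*g^2 - 4*g + 20) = g*(g + 2)*(g^3 - 4*g^2 - 7*g + 10) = g*(g - 1)*(g + 2)*(g^2 - 3*g - 10) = g*(g - 5)*(g - 1)*(g + 2)*(g + 2)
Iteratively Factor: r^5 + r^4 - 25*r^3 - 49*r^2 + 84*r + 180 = (r - 5)*(r^4 + 6*r^3 + 5*r^2 - 24*r - 36) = (r - 5)*(r + 3)*(r^3 + 3*r^2 - 4*r - 12) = (r - 5)*(r + 3)^2*(r^2 - 4) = (r - 5)*(r + 2)*(r + 3)^2*(r - 2)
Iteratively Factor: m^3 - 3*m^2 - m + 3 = (m + 1)*(m^2 - 4*m + 3) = (m - 3)*(m + 1)*(m - 1)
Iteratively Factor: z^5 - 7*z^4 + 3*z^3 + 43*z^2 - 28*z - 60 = (z - 2)*(z^4 - 5*z^3 - 7*z^2 + 29*z + 30) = (z - 2)*(z + 2)*(z^3 - 7*z^2 + 7*z + 15) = (z - 5)*(z - 2)*(z + 2)*(z^2 - 2*z - 3) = (z - 5)*(z - 3)*(z - 2)*(z + 2)*(z + 1)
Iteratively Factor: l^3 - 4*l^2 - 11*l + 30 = (l - 2)*(l^2 - 2*l - 15) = (l - 2)*(l + 3)*(l - 5)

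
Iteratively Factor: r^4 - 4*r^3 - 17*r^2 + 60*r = (r)*(r^3 - 4*r^2 - 17*r + 60) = r*(r + 4)*(r^2 - 8*r + 15) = r*(r - 5)*(r + 4)*(r - 3)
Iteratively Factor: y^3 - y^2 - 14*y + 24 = (y + 4)*(y^2 - 5*y + 6) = (y - 3)*(y + 4)*(y - 2)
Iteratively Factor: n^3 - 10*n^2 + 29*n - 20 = (n - 4)*(n^2 - 6*n + 5) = (n - 4)*(n - 1)*(n - 5)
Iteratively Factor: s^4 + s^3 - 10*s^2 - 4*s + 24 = (s + 3)*(s^3 - 2*s^2 - 4*s + 8) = (s + 2)*(s + 3)*(s^2 - 4*s + 4) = (s - 2)*(s + 2)*(s + 3)*(s - 2)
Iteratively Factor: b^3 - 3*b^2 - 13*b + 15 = (b - 1)*(b^2 - 2*b - 15) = (b - 5)*(b - 1)*(b + 3)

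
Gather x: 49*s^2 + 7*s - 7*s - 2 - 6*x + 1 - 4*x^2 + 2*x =49*s^2 - 4*x^2 - 4*x - 1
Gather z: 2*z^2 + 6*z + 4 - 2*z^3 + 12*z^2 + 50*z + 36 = -2*z^3 + 14*z^2 + 56*z + 40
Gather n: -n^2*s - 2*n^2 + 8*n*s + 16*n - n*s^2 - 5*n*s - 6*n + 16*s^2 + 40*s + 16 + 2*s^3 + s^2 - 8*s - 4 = n^2*(-s - 2) + n*(-s^2 + 3*s + 10) + 2*s^3 + 17*s^2 + 32*s + 12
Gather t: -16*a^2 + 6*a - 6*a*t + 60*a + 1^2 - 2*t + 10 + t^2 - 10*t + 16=-16*a^2 + 66*a + t^2 + t*(-6*a - 12) + 27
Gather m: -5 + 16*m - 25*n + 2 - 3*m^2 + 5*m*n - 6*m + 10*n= -3*m^2 + m*(5*n + 10) - 15*n - 3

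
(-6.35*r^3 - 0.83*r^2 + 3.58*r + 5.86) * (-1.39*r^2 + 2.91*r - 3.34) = 8.8265*r^5 - 17.3248*r^4 + 13.8175*r^3 + 5.0446*r^2 + 5.0954*r - 19.5724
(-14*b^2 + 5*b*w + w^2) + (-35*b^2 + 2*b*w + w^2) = -49*b^2 + 7*b*w + 2*w^2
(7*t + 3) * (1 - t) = -7*t^2 + 4*t + 3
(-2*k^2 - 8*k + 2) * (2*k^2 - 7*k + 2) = -4*k^4 - 2*k^3 + 56*k^2 - 30*k + 4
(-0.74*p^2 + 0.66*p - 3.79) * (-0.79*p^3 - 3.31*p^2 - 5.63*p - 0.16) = 0.5846*p^5 + 1.928*p^4 + 4.9757*p^3 + 8.9475*p^2 + 21.2321*p + 0.6064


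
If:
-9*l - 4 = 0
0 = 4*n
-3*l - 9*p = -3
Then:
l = -4/9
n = 0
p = 13/27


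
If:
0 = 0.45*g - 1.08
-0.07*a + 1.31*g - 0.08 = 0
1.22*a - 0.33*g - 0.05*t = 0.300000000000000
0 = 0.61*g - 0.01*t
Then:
No Solution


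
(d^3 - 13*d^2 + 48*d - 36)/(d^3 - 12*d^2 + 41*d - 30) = (d - 6)/(d - 5)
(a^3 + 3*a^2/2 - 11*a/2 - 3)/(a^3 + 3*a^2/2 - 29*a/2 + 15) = (2*a^2 + 7*a + 3)/(2*a^2 + 7*a - 15)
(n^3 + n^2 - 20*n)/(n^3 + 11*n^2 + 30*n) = (n - 4)/(n + 6)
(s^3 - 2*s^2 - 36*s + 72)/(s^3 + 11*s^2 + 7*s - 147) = (s^3 - 2*s^2 - 36*s + 72)/(s^3 + 11*s^2 + 7*s - 147)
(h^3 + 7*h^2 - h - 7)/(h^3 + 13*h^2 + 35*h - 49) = (h + 1)/(h + 7)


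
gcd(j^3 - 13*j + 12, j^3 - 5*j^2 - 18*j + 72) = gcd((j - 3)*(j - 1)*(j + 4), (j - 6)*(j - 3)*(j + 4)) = j^2 + j - 12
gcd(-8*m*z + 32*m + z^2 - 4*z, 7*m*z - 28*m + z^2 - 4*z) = z - 4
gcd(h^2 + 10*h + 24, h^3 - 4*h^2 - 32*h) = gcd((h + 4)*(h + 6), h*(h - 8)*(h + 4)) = h + 4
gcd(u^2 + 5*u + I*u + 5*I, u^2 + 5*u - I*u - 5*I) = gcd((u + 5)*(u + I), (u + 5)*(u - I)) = u + 5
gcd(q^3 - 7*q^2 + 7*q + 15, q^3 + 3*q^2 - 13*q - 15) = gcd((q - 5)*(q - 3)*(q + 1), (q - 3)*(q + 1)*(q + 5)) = q^2 - 2*q - 3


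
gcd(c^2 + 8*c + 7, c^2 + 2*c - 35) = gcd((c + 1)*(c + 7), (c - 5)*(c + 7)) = c + 7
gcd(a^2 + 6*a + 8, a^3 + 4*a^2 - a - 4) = a + 4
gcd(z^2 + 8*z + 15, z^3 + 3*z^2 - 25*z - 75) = z^2 + 8*z + 15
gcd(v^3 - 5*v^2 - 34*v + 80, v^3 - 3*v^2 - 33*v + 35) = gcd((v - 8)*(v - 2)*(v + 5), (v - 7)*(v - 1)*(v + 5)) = v + 5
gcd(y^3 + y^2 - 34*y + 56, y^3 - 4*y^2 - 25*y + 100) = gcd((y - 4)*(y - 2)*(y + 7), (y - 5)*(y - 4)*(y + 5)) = y - 4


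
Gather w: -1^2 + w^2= w^2 - 1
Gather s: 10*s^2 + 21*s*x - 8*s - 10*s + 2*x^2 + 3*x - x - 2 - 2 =10*s^2 + s*(21*x - 18) + 2*x^2 + 2*x - 4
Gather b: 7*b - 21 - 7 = 7*b - 28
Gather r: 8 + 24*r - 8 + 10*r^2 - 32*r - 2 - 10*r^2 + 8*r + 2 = 0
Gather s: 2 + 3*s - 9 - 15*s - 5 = -12*s - 12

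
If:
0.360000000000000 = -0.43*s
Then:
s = -0.84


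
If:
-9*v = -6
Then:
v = 2/3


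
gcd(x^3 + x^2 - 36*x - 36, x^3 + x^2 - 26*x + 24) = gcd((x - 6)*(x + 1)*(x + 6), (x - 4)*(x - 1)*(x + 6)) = x + 6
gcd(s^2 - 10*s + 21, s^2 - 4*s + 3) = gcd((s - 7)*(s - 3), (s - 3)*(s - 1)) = s - 3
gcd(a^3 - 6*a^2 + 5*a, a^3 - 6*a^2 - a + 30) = a - 5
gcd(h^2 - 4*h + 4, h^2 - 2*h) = h - 2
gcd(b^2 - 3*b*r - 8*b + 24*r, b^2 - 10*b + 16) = b - 8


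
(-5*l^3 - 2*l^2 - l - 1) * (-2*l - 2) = 10*l^4 + 14*l^3 + 6*l^2 + 4*l + 2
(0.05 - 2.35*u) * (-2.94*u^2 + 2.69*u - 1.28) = 6.909*u^3 - 6.4685*u^2 + 3.1425*u - 0.064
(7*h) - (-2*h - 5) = 9*h + 5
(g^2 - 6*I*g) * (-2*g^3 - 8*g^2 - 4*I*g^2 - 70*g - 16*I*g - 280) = -2*g^5 - 8*g^4 + 8*I*g^4 - 94*g^3 + 32*I*g^3 - 376*g^2 + 420*I*g^2 + 1680*I*g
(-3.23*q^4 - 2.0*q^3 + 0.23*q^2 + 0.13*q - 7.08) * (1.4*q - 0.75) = -4.522*q^5 - 0.3775*q^4 + 1.822*q^3 + 0.00949999999999998*q^2 - 10.0095*q + 5.31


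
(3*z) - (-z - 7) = 4*z + 7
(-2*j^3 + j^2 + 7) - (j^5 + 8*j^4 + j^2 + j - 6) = -j^5 - 8*j^4 - 2*j^3 - j + 13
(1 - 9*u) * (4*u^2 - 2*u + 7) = -36*u^3 + 22*u^2 - 65*u + 7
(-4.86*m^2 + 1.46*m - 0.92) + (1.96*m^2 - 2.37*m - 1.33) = -2.9*m^2 - 0.91*m - 2.25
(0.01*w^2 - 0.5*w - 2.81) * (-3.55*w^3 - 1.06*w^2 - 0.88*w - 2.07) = -0.0355*w^5 + 1.7644*w^4 + 10.4967*w^3 + 3.3979*w^2 + 3.5078*w + 5.8167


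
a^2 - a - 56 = (a - 8)*(a + 7)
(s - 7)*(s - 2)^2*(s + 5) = s^4 - 6*s^3 - 23*s^2 + 132*s - 140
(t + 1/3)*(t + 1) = t^2 + 4*t/3 + 1/3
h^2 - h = h*(h - 1)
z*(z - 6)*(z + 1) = z^3 - 5*z^2 - 6*z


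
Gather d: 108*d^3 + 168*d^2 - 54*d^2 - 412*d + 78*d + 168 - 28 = 108*d^3 + 114*d^2 - 334*d + 140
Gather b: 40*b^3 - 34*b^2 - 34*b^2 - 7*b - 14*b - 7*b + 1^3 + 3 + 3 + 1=40*b^3 - 68*b^2 - 28*b + 8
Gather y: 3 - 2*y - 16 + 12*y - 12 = 10*y - 25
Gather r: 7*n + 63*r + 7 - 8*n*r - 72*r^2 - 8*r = 7*n - 72*r^2 + r*(55 - 8*n) + 7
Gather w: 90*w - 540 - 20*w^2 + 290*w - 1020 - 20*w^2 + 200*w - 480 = -40*w^2 + 580*w - 2040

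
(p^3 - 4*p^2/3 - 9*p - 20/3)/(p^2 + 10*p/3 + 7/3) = (3*p^2 - 7*p - 20)/(3*p + 7)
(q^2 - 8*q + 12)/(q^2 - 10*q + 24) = (q - 2)/(q - 4)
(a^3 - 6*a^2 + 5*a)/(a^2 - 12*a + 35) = a*(a - 1)/(a - 7)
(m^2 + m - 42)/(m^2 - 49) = (m - 6)/(m - 7)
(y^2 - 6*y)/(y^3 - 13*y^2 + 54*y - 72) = y/(y^2 - 7*y + 12)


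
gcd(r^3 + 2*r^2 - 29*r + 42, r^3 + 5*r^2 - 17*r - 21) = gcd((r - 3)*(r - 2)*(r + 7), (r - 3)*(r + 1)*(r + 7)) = r^2 + 4*r - 21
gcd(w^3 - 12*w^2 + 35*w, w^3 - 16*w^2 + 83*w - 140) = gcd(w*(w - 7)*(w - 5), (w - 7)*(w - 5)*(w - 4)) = w^2 - 12*w + 35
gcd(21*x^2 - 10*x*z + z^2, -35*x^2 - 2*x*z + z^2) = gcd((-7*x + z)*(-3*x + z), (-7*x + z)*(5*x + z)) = 7*x - z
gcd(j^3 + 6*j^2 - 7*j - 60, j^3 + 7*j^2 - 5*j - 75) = j^2 + 2*j - 15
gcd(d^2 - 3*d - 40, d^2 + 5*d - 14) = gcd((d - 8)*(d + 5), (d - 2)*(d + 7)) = 1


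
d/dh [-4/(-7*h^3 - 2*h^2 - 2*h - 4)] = 4*(-21*h^2 - 4*h - 2)/(7*h^3 + 2*h^2 + 2*h + 4)^2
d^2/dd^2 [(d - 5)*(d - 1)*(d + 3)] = 6*d - 6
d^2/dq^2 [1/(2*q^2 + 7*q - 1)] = 2*(-4*q^2 - 14*q + (4*q + 7)^2 + 2)/(2*q^2 + 7*q - 1)^3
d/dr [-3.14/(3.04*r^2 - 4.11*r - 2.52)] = (19.0912*r - 12.9054)/(-3.04*r^2 + 4.11*r + 2.52)^2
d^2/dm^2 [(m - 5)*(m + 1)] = 2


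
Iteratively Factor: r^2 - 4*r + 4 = (r - 2)*(r - 2)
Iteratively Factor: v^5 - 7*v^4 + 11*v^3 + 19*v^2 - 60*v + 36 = (v - 2)*(v^4 - 5*v^3 + v^2 + 21*v - 18) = (v - 3)*(v - 2)*(v^3 - 2*v^2 - 5*v + 6) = (v - 3)*(v - 2)*(v + 2)*(v^2 - 4*v + 3) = (v - 3)^2*(v - 2)*(v + 2)*(v - 1)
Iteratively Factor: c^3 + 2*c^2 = (c)*(c^2 + 2*c) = c*(c + 2)*(c)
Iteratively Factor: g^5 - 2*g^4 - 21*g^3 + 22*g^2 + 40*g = (g + 1)*(g^4 - 3*g^3 - 18*g^2 + 40*g) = g*(g + 1)*(g^3 - 3*g^2 - 18*g + 40) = g*(g - 2)*(g + 1)*(g^2 - g - 20) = g*(g - 5)*(g - 2)*(g + 1)*(g + 4)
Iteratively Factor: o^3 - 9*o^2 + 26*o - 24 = (o - 2)*(o^2 - 7*o + 12) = (o - 3)*(o - 2)*(o - 4)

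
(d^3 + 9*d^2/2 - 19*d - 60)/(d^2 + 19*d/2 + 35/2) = (d^2 + 2*d - 24)/(d + 7)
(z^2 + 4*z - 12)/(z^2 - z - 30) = (-z^2 - 4*z + 12)/(-z^2 + z + 30)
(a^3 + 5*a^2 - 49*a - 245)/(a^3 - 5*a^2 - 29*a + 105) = (a + 7)/(a - 3)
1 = 1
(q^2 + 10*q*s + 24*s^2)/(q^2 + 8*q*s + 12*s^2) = (q + 4*s)/(q + 2*s)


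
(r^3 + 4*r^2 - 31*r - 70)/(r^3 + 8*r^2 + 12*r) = (r^2 + 2*r - 35)/(r*(r + 6))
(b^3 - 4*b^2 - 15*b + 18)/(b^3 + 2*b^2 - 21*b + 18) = (b^2 - 3*b - 18)/(b^2 + 3*b - 18)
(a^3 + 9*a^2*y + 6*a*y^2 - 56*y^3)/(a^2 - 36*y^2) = (a^3 + 9*a^2*y + 6*a*y^2 - 56*y^3)/(a^2 - 36*y^2)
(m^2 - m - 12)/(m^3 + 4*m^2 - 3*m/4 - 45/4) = 4*(m - 4)/(4*m^2 + 4*m - 15)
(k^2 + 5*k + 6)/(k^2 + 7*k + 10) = (k + 3)/(k + 5)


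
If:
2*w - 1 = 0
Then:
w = 1/2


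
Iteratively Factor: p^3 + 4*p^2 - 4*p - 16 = (p - 2)*(p^2 + 6*p + 8) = (p - 2)*(p + 2)*(p + 4)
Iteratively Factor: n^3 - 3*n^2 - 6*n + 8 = (n - 4)*(n^2 + n - 2) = (n - 4)*(n - 1)*(n + 2)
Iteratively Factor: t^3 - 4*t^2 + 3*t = (t - 1)*(t^2 - 3*t) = (t - 3)*(t - 1)*(t)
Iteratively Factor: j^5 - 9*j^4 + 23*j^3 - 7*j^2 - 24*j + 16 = (j - 1)*(j^4 - 8*j^3 + 15*j^2 + 8*j - 16) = (j - 1)*(j + 1)*(j^3 - 9*j^2 + 24*j - 16) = (j - 4)*(j - 1)*(j + 1)*(j^2 - 5*j + 4) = (j - 4)*(j - 1)^2*(j + 1)*(j - 4)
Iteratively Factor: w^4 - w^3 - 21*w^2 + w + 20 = (w + 4)*(w^3 - 5*w^2 - w + 5) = (w - 1)*(w + 4)*(w^2 - 4*w - 5) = (w - 5)*(w - 1)*(w + 4)*(w + 1)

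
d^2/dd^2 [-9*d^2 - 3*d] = -18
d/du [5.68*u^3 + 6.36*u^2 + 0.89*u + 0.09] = 17.04*u^2 + 12.72*u + 0.89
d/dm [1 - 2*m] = -2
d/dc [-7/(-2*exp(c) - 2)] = -7/(8*cosh(c/2)^2)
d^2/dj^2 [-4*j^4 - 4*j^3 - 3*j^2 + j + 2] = -48*j^2 - 24*j - 6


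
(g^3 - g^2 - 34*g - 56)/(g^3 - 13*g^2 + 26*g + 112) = (g + 4)/(g - 8)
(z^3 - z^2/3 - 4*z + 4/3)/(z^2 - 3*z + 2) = (3*z^2 + 5*z - 2)/(3*(z - 1))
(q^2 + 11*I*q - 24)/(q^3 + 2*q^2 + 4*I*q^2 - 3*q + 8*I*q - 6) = (q + 8*I)/(q^2 + q*(2 + I) + 2*I)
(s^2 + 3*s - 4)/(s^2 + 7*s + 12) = (s - 1)/(s + 3)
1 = 1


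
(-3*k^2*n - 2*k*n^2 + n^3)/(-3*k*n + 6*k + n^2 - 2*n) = n*(k + n)/(n - 2)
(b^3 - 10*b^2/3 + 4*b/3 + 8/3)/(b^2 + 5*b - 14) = (3*b^2 - 4*b - 4)/(3*(b + 7))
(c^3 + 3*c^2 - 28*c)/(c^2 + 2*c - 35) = c*(c - 4)/(c - 5)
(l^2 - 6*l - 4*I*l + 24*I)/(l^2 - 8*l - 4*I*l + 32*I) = (l - 6)/(l - 8)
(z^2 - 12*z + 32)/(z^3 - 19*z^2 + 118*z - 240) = (z - 4)/(z^2 - 11*z + 30)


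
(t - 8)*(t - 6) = t^2 - 14*t + 48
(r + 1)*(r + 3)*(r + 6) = r^3 + 10*r^2 + 27*r + 18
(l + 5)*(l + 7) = l^2 + 12*l + 35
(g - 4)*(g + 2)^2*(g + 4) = g^4 + 4*g^3 - 12*g^2 - 64*g - 64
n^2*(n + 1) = n^3 + n^2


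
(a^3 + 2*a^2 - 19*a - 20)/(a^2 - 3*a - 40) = (a^2 - 3*a - 4)/(a - 8)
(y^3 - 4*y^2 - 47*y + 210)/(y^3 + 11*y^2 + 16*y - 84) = (y^2 - 11*y + 30)/(y^2 + 4*y - 12)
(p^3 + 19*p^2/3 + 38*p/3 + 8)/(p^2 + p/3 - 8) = (3*p^2 + 10*p + 8)/(3*p - 8)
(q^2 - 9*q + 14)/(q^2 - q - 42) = (q - 2)/(q + 6)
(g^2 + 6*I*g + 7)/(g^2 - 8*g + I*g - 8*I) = (g^2 + 6*I*g + 7)/(g^2 + g*(-8 + I) - 8*I)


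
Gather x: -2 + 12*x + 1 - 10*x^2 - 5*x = -10*x^2 + 7*x - 1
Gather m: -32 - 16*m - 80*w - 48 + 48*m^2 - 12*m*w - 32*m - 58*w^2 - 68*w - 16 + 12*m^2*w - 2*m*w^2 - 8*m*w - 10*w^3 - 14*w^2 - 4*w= m^2*(12*w + 48) + m*(-2*w^2 - 20*w - 48) - 10*w^3 - 72*w^2 - 152*w - 96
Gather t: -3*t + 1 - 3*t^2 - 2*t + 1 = -3*t^2 - 5*t + 2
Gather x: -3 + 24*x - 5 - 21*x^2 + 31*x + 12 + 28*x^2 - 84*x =7*x^2 - 29*x + 4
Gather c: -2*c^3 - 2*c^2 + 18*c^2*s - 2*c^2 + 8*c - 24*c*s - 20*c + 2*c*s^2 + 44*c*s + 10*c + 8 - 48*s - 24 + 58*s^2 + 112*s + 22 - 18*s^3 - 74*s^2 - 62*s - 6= -2*c^3 + c^2*(18*s - 4) + c*(2*s^2 + 20*s - 2) - 18*s^3 - 16*s^2 + 2*s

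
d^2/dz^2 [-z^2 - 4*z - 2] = -2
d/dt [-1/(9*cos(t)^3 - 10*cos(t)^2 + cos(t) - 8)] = (-27*cos(t)^2 + 20*cos(t) - 1)*sin(t)/(9*cos(t)^3 - 10*cos(t)^2 + cos(t) - 8)^2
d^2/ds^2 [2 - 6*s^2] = -12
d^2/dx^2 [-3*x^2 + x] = -6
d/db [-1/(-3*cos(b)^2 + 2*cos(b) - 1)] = 2*(3*cos(b) - 1)*sin(b)/(3*cos(b)^2 - 2*cos(b) + 1)^2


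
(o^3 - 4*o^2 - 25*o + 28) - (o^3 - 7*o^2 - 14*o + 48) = 3*o^2 - 11*o - 20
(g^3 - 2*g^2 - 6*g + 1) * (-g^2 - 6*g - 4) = -g^5 - 4*g^4 + 14*g^3 + 43*g^2 + 18*g - 4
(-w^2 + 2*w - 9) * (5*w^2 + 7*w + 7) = -5*w^4 + 3*w^3 - 38*w^2 - 49*w - 63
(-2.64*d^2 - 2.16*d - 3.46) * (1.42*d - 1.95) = -3.7488*d^3 + 2.0808*d^2 - 0.7012*d + 6.747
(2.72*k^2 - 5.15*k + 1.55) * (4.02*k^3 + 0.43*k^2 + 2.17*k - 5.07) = 10.9344*k^5 - 19.5334*k^4 + 9.9189*k^3 - 24.2994*k^2 + 29.474*k - 7.8585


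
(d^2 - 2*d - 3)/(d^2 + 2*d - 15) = (d + 1)/(d + 5)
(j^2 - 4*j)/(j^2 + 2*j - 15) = j*(j - 4)/(j^2 + 2*j - 15)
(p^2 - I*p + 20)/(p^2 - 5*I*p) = (p + 4*I)/p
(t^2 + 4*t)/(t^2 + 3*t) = (t + 4)/(t + 3)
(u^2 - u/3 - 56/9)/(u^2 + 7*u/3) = (u - 8/3)/u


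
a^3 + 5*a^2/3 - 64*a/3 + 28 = (a - 7/3)*(a - 2)*(a + 6)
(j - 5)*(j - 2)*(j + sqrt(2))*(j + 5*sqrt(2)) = j^4 - 7*j^3 + 6*sqrt(2)*j^3 - 42*sqrt(2)*j^2 + 20*j^2 - 70*j + 60*sqrt(2)*j + 100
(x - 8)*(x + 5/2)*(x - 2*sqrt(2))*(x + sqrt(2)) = x^4 - 11*x^3/2 - sqrt(2)*x^3 - 24*x^2 + 11*sqrt(2)*x^2/2 + 22*x + 20*sqrt(2)*x + 80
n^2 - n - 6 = (n - 3)*(n + 2)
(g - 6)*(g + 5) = g^2 - g - 30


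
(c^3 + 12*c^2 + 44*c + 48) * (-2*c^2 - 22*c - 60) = -2*c^5 - 46*c^4 - 412*c^3 - 1784*c^2 - 3696*c - 2880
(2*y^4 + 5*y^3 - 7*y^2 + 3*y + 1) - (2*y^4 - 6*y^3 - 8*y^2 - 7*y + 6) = 11*y^3 + y^2 + 10*y - 5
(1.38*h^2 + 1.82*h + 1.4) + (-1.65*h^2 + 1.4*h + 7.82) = -0.27*h^2 + 3.22*h + 9.22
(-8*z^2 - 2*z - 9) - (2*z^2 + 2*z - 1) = -10*z^2 - 4*z - 8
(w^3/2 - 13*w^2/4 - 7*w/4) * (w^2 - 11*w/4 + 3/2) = w^5/2 - 37*w^4/8 + 127*w^3/16 - w^2/16 - 21*w/8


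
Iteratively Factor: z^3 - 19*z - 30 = (z - 5)*(z^2 + 5*z + 6) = (z - 5)*(z + 2)*(z + 3)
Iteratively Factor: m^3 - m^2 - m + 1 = (m - 1)*(m^2 - 1) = (m - 1)*(m + 1)*(m - 1)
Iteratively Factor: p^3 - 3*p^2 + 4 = (p - 2)*(p^2 - p - 2) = (p - 2)^2*(p + 1)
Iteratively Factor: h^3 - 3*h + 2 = (h + 2)*(h^2 - 2*h + 1) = (h - 1)*(h + 2)*(h - 1)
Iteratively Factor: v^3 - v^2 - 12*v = (v + 3)*(v^2 - 4*v) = v*(v + 3)*(v - 4)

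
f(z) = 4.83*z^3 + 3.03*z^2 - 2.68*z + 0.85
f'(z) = 14.49*z^2 + 6.06*z - 2.68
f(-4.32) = -320.43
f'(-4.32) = 241.56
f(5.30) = 790.83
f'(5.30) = 436.46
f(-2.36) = -39.44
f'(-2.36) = 63.72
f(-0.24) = 1.60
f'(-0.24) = -3.30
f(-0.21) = 1.50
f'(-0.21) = -3.31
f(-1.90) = -16.25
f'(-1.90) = 38.11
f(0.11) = 0.60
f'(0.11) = -1.84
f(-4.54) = -376.50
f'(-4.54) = 268.47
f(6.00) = 1137.13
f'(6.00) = 555.32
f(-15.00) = -15578.45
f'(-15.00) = 3166.67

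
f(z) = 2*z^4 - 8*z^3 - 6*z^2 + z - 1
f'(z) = 8*z^3 - 24*z^2 - 12*z + 1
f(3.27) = -112.94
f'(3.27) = -15.14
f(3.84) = -103.75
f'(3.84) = 54.01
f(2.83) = -99.26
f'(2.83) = -43.85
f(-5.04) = 2156.23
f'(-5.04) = -1572.35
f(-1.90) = 56.38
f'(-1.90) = -117.71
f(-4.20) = 1104.00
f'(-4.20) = -964.66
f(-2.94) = 296.92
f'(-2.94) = -374.46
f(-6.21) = 4651.65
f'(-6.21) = -2765.88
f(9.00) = 6812.00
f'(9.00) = 3781.00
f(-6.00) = 4097.00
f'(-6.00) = -2519.00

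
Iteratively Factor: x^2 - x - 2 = (x + 1)*(x - 2)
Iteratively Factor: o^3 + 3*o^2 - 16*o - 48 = (o - 4)*(o^2 + 7*o + 12) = (o - 4)*(o + 3)*(o + 4)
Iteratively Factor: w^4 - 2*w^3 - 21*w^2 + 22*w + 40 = (w + 1)*(w^3 - 3*w^2 - 18*w + 40) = (w - 2)*(w + 1)*(w^2 - w - 20) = (w - 5)*(w - 2)*(w + 1)*(w + 4)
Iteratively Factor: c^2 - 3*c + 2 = (c - 1)*(c - 2)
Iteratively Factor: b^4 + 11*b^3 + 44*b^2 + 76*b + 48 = (b + 3)*(b^3 + 8*b^2 + 20*b + 16) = (b + 2)*(b + 3)*(b^2 + 6*b + 8) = (b + 2)^2*(b + 3)*(b + 4)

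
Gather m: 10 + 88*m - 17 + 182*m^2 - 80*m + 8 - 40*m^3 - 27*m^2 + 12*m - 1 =-40*m^3 + 155*m^2 + 20*m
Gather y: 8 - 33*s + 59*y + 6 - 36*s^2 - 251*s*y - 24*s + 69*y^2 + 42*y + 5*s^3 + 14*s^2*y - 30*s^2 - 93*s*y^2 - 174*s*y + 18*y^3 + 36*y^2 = 5*s^3 - 66*s^2 - 57*s + 18*y^3 + y^2*(105 - 93*s) + y*(14*s^2 - 425*s + 101) + 14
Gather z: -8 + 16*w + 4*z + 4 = 16*w + 4*z - 4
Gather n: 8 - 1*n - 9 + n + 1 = 0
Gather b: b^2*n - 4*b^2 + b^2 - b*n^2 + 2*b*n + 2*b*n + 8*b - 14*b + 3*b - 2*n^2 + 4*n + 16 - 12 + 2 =b^2*(n - 3) + b*(-n^2 + 4*n - 3) - 2*n^2 + 4*n + 6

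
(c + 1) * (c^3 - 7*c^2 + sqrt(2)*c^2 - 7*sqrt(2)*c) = c^4 - 6*c^3 + sqrt(2)*c^3 - 6*sqrt(2)*c^2 - 7*c^2 - 7*sqrt(2)*c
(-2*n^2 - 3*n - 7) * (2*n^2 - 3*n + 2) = -4*n^4 - 9*n^2 + 15*n - 14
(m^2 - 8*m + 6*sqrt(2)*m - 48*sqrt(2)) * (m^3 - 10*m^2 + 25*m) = m^5 - 18*m^4 + 6*sqrt(2)*m^4 - 108*sqrt(2)*m^3 + 105*m^3 - 200*m^2 + 630*sqrt(2)*m^2 - 1200*sqrt(2)*m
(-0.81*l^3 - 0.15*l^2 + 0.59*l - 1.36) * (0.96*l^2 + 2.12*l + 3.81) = -0.7776*l^5 - 1.8612*l^4 - 2.8377*l^3 - 0.6263*l^2 - 0.6353*l - 5.1816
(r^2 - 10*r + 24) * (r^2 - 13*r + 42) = r^4 - 23*r^3 + 196*r^2 - 732*r + 1008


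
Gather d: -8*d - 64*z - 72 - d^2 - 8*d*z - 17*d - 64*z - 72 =-d^2 + d*(-8*z - 25) - 128*z - 144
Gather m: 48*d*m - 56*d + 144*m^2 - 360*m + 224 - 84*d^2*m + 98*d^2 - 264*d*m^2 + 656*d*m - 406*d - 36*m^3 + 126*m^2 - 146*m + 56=98*d^2 - 462*d - 36*m^3 + m^2*(270 - 264*d) + m*(-84*d^2 + 704*d - 506) + 280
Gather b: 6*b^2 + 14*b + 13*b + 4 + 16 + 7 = 6*b^2 + 27*b + 27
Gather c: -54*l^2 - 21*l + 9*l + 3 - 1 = -54*l^2 - 12*l + 2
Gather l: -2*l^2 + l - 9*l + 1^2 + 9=-2*l^2 - 8*l + 10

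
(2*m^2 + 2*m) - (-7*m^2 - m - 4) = 9*m^2 + 3*m + 4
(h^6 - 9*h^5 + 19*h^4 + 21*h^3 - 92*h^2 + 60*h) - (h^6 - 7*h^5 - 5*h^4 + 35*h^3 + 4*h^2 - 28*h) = -2*h^5 + 24*h^4 - 14*h^3 - 96*h^2 + 88*h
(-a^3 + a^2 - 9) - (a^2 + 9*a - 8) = -a^3 - 9*a - 1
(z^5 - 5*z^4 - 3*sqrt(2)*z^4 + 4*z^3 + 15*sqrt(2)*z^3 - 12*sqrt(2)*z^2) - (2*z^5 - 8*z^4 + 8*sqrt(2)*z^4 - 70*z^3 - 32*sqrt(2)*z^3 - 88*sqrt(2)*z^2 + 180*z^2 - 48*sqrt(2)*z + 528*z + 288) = -z^5 - 11*sqrt(2)*z^4 + 3*z^4 + 47*sqrt(2)*z^3 + 74*z^3 - 180*z^2 + 76*sqrt(2)*z^2 - 528*z + 48*sqrt(2)*z - 288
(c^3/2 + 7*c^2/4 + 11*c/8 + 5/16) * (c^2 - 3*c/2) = c^5/2 + c^4 - 5*c^3/4 - 7*c^2/4 - 15*c/32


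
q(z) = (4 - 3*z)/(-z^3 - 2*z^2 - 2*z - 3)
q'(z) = (4 - 3*z)*(3*z^2 + 4*z + 2)/(-z^3 - 2*z^2 - 2*z - 3)^2 - 3/(-z^3 - 2*z^2 - 2*z - 3)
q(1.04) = -0.11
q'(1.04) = 0.48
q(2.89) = 0.09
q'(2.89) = -0.01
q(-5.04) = 0.23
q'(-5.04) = 0.12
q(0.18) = -1.01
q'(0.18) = 1.70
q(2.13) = 0.09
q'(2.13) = 0.03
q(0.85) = -0.21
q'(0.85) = 0.68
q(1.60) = 0.05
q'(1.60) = 0.14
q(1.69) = 0.06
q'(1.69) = 0.11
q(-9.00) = 0.05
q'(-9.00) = 0.01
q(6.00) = 0.05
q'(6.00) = -0.01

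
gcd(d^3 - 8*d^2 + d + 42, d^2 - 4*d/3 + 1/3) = 1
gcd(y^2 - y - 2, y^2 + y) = y + 1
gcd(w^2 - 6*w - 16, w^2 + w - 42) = 1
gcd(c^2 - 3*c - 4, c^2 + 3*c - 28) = c - 4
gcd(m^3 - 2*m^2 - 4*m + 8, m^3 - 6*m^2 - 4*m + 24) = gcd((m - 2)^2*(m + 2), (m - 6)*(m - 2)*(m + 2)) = m^2 - 4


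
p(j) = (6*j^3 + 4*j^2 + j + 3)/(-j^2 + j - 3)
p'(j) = (2*j - 1)*(6*j^3 + 4*j^2 + j + 3)/(-j^2 + j - 3)^2 + (18*j^2 + 8*j + 1)/(-j^2 + j - 3) = (-6*j^4 + 12*j^3 - 49*j^2 - 18*j - 6)/(j^4 - 2*j^3 + 7*j^2 - 6*j + 9)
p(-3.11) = 8.99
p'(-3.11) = -5.40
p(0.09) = -1.07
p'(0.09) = -0.94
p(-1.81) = 2.63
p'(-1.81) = -4.12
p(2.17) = -15.40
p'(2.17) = -9.33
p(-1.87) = 2.88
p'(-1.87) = -4.22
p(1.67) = -10.63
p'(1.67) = -9.64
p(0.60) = -2.30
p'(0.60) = -4.28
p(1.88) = -12.65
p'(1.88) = -9.61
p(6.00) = -43.91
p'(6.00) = -6.48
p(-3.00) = 8.40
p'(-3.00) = -5.35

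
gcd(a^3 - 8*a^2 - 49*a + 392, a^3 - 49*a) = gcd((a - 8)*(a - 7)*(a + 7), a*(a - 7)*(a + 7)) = a^2 - 49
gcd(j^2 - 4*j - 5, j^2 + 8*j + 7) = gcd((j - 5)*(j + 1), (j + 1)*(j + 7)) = j + 1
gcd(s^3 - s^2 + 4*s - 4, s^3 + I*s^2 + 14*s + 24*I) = s + 2*I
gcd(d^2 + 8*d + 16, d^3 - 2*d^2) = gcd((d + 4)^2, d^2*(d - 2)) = 1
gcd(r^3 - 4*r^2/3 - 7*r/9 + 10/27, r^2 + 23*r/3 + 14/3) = r + 2/3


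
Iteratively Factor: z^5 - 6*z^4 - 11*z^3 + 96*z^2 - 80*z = (z - 1)*(z^4 - 5*z^3 - 16*z^2 + 80*z) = (z - 4)*(z - 1)*(z^3 - z^2 - 20*z) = (z - 5)*(z - 4)*(z - 1)*(z^2 + 4*z) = z*(z - 5)*(z - 4)*(z - 1)*(z + 4)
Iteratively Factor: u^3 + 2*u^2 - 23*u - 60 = (u + 3)*(u^2 - u - 20) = (u - 5)*(u + 3)*(u + 4)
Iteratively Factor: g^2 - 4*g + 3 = (g - 3)*(g - 1)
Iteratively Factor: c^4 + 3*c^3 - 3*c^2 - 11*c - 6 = (c - 2)*(c^3 + 5*c^2 + 7*c + 3) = (c - 2)*(c + 3)*(c^2 + 2*c + 1) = (c - 2)*(c + 1)*(c + 3)*(c + 1)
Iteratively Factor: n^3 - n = (n)*(n^2 - 1) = n*(n + 1)*(n - 1)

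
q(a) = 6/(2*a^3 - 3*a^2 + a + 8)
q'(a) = 6*(-6*a^2 + 6*a - 1)/(2*a^3 - 3*a^2 + a + 8)^2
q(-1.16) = -18.83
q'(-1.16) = -947.79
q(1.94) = 0.45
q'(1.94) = -0.41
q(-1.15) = -37.68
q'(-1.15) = -3746.37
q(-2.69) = -0.11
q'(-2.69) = -0.12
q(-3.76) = -0.04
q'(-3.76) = -0.03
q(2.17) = 0.36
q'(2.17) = -0.36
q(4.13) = 0.06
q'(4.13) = -0.05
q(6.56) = 0.01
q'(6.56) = -0.01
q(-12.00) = 0.00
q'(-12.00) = 0.00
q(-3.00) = -0.08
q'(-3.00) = -0.08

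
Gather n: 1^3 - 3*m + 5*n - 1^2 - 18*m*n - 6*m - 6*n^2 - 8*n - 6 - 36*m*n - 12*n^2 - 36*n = -9*m - 18*n^2 + n*(-54*m - 39) - 6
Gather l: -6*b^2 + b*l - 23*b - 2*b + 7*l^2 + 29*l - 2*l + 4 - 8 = -6*b^2 - 25*b + 7*l^2 + l*(b + 27) - 4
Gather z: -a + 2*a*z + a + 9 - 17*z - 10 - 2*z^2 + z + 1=-2*z^2 + z*(2*a - 16)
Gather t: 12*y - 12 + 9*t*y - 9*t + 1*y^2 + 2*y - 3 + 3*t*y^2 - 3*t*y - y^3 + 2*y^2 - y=t*(3*y^2 + 6*y - 9) - y^3 + 3*y^2 + 13*y - 15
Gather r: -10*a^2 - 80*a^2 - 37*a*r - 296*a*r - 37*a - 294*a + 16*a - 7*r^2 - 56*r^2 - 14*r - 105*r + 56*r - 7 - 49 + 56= -90*a^2 - 315*a - 63*r^2 + r*(-333*a - 63)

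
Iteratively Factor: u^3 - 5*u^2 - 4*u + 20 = (u + 2)*(u^2 - 7*u + 10) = (u - 5)*(u + 2)*(u - 2)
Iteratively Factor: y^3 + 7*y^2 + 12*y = (y + 4)*(y^2 + 3*y) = (y + 3)*(y + 4)*(y)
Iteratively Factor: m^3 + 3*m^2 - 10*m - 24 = (m + 4)*(m^2 - m - 6) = (m - 3)*(m + 4)*(m + 2)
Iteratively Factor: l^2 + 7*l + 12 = (l + 3)*(l + 4)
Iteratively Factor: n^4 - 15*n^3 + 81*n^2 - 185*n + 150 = (n - 3)*(n^3 - 12*n^2 + 45*n - 50) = (n - 3)*(n - 2)*(n^2 - 10*n + 25) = (n - 5)*(n - 3)*(n - 2)*(n - 5)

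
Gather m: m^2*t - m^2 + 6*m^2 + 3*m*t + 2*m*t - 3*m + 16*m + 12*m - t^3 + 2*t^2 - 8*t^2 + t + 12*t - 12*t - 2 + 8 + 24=m^2*(t + 5) + m*(5*t + 25) - t^3 - 6*t^2 + t + 30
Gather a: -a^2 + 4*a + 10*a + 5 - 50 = -a^2 + 14*a - 45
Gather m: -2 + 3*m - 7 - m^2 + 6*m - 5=-m^2 + 9*m - 14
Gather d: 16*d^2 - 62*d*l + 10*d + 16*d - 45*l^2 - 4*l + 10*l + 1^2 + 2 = 16*d^2 + d*(26 - 62*l) - 45*l^2 + 6*l + 3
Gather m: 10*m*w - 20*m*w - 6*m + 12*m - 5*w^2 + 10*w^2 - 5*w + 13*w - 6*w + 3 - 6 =m*(6 - 10*w) + 5*w^2 + 2*w - 3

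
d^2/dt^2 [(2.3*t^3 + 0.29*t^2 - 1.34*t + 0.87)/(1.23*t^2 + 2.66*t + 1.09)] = (-1.06581410364015e-14*t^5 + 20.428324*t^3 + 45.57624*t^2 + 44.253804*t + 18.438216)/(1.860867*t^6 + 12.072942*t^5 + 31.056147*t^4 + 40.218668*t^3 + 27.521301*t^2 + 9.481038*t + 1.295029)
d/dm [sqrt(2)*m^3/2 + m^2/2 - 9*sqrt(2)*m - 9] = 3*sqrt(2)*m^2/2 + m - 9*sqrt(2)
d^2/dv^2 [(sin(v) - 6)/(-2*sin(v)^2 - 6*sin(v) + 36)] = (sin(v)^5 - 27*sin(v)^4 + 52*sin(v)^3 - 396*sin(v)^2 + 216)/(2*(sin(v) - 3)^3*(sin(v) + 6)^3)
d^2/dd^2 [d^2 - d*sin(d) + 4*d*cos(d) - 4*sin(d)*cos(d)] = d*sin(d) - 4*d*cos(d) - 8*sin(d) + 8*sin(2*d) - 2*cos(d) + 2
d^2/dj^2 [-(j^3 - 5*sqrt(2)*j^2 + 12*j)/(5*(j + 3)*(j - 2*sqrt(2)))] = 18*(-sqrt(2)*j^3 - j^3 + 6*sqrt(2)*j^2 + 12*j^2 - 24*sqrt(2)*j - 24*j + 16*sqrt(2) + 32)/(5*(j^6 - 6*sqrt(2)*j^5 + 9*j^5 - 54*sqrt(2)*j^4 + 51*j^4 - 178*sqrt(2)*j^3 + 243*j^3 - 306*sqrt(2)*j^2 + 648*j^2 - 432*sqrt(2)*j + 648*j - 432*sqrt(2)))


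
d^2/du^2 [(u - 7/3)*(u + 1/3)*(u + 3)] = 6*u + 2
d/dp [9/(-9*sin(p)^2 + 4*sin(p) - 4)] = 18*(9*sin(p) - 2)*cos(p)/(9*sin(p)^2 - 4*sin(p) + 4)^2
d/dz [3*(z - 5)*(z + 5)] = 6*z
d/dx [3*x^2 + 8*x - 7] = 6*x + 8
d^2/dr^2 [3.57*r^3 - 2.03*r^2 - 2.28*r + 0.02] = 21.42*r - 4.06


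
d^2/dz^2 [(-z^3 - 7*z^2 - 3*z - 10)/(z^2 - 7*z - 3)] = 104*(-2*z^3 - 3*z^2 + 3*z - 10)/(z^6 - 21*z^5 + 138*z^4 - 217*z^3 - 414*z^2 - 189*z - 27)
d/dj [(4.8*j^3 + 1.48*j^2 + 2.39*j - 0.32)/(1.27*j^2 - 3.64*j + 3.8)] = (6.096*j^4 - 34.944*j^3 + 46.2975*j^2 + 12.0608*j + 7.9172)/(1.6129*j^4 - 9.2456*j^3 + 22.9016*j^2 - 27.664*j + 14.44)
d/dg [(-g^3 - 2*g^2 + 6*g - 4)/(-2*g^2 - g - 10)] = 2*(g^4 + g^3 + 22*g^2 + 12*g - 32)/(4*g^4 + 4*g^3 + 41*g^2 + 20*g + 100)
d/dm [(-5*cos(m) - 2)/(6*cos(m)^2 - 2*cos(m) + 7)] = 3*(-10*cos(m)^2 - 8*cos(m) + 13)*sin(m)/(6*sin(m)^2 + 2*cos(m) - 13)^2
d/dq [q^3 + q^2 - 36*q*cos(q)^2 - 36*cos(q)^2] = 3*q^2 + 36*q*sin(2*q) + 2*q + 36*sin(2*q) - 36*cos(q)^2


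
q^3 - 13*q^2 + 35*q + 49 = (q - 7)^2*(q + 1)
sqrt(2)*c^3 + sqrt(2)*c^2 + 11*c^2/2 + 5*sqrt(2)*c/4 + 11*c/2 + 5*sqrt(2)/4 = (c + 1)*(c + 5*sqrt(2)/2)*(sqrt(2)*c + 1/2)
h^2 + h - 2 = (h - 1)*(h + 2)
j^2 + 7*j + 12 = (j + 3)*(j + 4)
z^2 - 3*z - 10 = (z - 5)*(z + 2)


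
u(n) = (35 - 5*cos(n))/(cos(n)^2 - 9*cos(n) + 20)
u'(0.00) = 0.00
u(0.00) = 2.50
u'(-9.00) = 0.14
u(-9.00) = 1.36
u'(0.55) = -0.49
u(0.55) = 2.35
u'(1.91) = -0.42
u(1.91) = 1.59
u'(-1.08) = 0.63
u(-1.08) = 2.04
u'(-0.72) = 0.57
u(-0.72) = 2.26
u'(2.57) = -0.19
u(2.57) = 1.39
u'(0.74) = -0.58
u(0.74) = 2.25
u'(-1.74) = 0.48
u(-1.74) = 1.66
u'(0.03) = -0.03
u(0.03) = 2.50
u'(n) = (35 - 5*cos(n))*(2*sin(n)*cos(n) - 9*sin(n))/(cos(n)^2 - 9*cos(n) + 20)^2 + 5*sin(n)/(cos(n)^2 - 9*cos(n) + 20) = 5*(sin(n)^2 + 14*cos(n) - 44)*sin(n)/(cos(n)^2 - 9*cos(n) + 20)^2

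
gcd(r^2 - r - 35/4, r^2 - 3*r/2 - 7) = r - 7/2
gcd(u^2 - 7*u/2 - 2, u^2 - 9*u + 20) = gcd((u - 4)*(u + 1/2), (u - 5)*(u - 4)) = u - 4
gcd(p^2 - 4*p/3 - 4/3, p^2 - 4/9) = p + 2/3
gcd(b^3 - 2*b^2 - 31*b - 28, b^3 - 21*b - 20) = b^2 + 5*b + 4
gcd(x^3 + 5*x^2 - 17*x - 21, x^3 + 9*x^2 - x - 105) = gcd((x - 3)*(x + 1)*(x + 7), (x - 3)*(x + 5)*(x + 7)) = x^2 + 4*x - 21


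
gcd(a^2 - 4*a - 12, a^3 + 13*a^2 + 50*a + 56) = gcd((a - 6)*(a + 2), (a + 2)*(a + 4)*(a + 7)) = a + 2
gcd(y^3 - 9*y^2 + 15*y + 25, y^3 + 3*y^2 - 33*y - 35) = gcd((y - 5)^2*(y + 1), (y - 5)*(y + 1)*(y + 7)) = y^2 - 4*y - 5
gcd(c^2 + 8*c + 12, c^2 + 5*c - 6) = c + 6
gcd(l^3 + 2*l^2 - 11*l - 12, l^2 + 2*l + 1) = l + 1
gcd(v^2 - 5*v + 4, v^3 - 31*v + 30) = v - 1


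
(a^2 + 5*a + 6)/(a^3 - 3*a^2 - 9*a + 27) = (a + 2)/(a^2 - 6*a + 9)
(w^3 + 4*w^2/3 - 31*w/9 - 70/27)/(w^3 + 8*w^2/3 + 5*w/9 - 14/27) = (3*w - 5)/(3*w - 1)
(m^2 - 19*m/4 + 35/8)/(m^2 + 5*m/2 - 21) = (m - 5/4)/(m + 6)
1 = 1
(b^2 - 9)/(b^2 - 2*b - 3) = (b + 3)/(b + 1)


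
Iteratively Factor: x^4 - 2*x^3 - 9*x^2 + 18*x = (x)*(x^3 - 2*x^2 - 9*x + 18) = x*(x - 3)*(x^2 + x - 6) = x*(x - 3)*(x + 3)*(x - 2)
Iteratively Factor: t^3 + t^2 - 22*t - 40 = (t + 2)*(t^2 - t - 20) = (t + 2)*(t + 4)*(t - 5)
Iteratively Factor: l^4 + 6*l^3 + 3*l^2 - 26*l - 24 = (l + 4)*(l^3 + 2*l^2 - 5*l - 6) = (l + 1)*(l + 4)*(l^2 + l - 6) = (l + 1)*(l + 3)*(l + 4)*(l - 2)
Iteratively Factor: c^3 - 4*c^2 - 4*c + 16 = (c - 2)*(c^2 - 2*c - 8) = (c - 4)*(c - 2)*(c + 2)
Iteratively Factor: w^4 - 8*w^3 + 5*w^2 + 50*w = (w - 5)*(w^3 - 3*w^2 - 10*w) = w*(w - 5)*(w^2 - 3*w - 10) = w*(w - 5)*(w + 2)*(w - 5)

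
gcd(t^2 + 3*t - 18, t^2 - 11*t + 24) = t - 3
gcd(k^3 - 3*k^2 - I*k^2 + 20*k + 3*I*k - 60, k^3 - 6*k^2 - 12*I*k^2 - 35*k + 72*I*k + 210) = k - 5*I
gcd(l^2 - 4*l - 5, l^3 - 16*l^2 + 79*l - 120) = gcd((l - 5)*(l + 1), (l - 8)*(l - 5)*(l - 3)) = l - 5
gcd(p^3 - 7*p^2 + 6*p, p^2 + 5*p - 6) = p - 1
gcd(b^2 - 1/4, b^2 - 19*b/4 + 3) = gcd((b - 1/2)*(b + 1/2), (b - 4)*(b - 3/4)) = 1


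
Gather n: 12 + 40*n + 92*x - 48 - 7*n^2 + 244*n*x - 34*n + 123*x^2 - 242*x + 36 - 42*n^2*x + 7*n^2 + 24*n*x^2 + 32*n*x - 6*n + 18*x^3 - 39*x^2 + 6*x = -42*n^2*x + n*(24*x^2 + 276*x) + 18*x^3 + 84*x^2 - 144*x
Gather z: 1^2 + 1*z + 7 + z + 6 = 2*z + 14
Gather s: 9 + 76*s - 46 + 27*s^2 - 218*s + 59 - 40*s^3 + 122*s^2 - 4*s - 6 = -40*s^3 + 149*s^2 - 146*s + 16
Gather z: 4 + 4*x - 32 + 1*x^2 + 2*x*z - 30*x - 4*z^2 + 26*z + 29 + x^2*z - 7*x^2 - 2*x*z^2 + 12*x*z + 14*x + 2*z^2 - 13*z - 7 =-6*x^2 - 12*x + z^2*(-2*x - 2) + z*(x^2 + 14*x + 13) - 6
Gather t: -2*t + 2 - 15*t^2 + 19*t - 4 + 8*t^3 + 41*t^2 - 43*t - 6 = 8*t^3 + 26*t^2 - 26*t - 8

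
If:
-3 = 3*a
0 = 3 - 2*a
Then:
No Solution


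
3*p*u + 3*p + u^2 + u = (3*p + u)*(u + 1)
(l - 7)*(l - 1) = l^2 - 8*l + 7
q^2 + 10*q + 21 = (q + 3)*(q + 7)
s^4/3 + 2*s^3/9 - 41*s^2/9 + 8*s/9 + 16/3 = (s/3 + 1/3)*(s - 3)*(s - 4/3)*(s + 4)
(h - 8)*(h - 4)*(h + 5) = h^3 - 7*h^2 - 28*h + 160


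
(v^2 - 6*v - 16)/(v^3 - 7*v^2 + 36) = (v - 8)/(v^2 - 9*v + 18)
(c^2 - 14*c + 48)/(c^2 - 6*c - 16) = (c - 6)/(c + 2)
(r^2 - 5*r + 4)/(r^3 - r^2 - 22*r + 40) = (r - 1)/(r^2 + 3*r - 10)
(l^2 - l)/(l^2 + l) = (l - 1)/(l + 1)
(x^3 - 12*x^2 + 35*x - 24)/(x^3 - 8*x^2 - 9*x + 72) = (x - 1)/(x + 3)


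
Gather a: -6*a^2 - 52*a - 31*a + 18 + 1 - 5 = -6*a^2 - 83*a + 14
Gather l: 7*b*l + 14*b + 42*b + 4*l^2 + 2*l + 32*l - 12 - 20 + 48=56*b + 4*l^2 + l*(7*b + 34) + 16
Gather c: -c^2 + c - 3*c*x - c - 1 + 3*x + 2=-c^2 - 3*c*x + 3*x + 1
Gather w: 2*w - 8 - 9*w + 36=28 - 7*w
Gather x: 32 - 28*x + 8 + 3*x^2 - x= 3*x^2 - 29*x + 40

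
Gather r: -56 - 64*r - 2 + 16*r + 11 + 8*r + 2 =-40*r - 45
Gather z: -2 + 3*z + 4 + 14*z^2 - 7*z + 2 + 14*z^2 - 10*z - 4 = 28*z^2 - 14*z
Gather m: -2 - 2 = -4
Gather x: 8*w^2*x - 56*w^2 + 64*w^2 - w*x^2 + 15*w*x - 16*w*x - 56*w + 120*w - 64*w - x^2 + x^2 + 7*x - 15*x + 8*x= 8*w^2 - w*x^2 + x*(8*w^2 - w)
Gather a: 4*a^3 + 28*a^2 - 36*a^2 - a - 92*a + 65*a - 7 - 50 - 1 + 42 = 4*a^3 - 8*a^2 - 28*a - 16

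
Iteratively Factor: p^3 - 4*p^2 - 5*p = (p - 5)*(p^2 + p) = p*(p - 5)*(p + 1)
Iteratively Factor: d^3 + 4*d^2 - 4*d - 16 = (d - 2)*(d^2 + 6*d + 8) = (d - 2)*(d + 2)*(d + 4)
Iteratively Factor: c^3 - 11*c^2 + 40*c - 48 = (c - 4)*(c^2 - 7*c + 12) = (c - 4)*(c - 3)*(c - 4)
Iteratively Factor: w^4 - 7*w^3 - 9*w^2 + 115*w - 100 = (w - 5)*(w^3 - 2*w^2 - 19*w + 20) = (w - 5)*(w - 1)*(w^2 - w - 20) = (w - 5)^2*(w - 1)*(w + 4)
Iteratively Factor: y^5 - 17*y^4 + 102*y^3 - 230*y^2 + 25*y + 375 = (y + 1)*(y^4 - 18*y^3 + 120*y^2 - 350*y + 375) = (y - 5)*(y + 1)*(y^3 - 13*y^2 + 55*y - 75) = (y - 5)^2*(y + 1)*(y^2 - 8*y + 15) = (y - 5)^2*(y - 3)*(y + 1)*(y - 5)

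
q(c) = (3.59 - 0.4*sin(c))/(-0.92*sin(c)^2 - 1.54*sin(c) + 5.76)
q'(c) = (3.59 - 0.4*sin(c))*(1.84*sin(c)*cos(c) + 1.54*cos(c))/(-0.92*sin(c)^2 - 1.54*sin(c) + 5.76)^2 - 0.4*cos(c)/(-0.92*sin(c)^2 - 1.54*sin(c) + 5.76)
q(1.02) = 0.86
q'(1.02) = 0.31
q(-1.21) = 0.62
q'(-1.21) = -0.03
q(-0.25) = 0.61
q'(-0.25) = 0.04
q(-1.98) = 0.62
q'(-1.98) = 0.03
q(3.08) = 0.63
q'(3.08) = -0.11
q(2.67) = 0.70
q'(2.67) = -0.23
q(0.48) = 0.70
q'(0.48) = 0.23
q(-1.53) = 0.63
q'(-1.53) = -0.00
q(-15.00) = 0.60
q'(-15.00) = 0.02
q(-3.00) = 0.61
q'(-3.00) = -0.06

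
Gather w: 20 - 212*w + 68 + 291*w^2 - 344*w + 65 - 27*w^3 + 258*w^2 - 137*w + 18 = -27*w^3 + 549*w^2 - 693*w + 171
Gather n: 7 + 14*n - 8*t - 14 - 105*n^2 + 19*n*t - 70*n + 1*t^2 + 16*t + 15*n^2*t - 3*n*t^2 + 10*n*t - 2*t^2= n^2*(15*t - 105) + n*(-3*t^2 + 29*t - 56) - t^2 + 8*t - 7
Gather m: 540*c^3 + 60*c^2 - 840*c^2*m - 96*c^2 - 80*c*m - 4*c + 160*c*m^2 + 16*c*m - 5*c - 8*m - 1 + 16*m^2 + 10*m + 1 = 540*c^3 - 36*c^2 - 9*c + m^2*(160*c + 16) + m*(-840*c^2 - 64*c + 2)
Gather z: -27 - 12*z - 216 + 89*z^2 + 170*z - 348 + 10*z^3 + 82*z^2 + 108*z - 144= 10*z^3 + 171*z^2 + 266*z - 735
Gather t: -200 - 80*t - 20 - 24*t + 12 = -104*t - 208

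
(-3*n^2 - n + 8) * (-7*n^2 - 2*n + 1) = 21*n^4 + 13*n^3 - 57*n^2 - 17*n + 8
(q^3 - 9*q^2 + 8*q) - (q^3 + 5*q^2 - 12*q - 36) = -14*q^2 + 20*q + 36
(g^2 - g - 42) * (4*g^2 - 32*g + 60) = 4*g^4 - 36*g^3 - 76*g^2 + 1284*g - 2520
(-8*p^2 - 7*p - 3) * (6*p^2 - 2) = -48*p^4 - 42*p^3 - 2*p^2 + 14*p + 6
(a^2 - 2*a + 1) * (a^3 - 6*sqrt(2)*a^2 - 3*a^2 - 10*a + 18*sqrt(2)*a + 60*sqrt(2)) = a^5 - 6*sqrt(2)*a^4 - 5*a^4 - 3*a^3 + 30*sqrt(2)*a^3 + 17*a^2 + 18*sqrt(2)*a^2 - 102*sqrt(2)*a - 10*a + 60*sqrt(2)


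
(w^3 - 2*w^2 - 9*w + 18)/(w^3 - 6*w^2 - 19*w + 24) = (w^2 - 5*w + 6)/(w^2 - 9*w + 8)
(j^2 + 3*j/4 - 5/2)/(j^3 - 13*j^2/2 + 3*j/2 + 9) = (4*j^2 + 3*j - 10)/(2*(2*j^3 - 13*j^2 + 3*j + 18))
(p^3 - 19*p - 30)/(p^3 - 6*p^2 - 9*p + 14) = (p^2 - 2*p - 15)/(p^2 - 8*p + 7)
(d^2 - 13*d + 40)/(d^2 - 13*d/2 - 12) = 2*(d - 5)/(2*d + 3)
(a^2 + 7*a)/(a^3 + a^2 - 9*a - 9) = a*(a + 7)/(a^3 + a^2 - 9*a - 9)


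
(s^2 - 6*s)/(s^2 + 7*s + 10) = s*(s - 6)/(s^2 + 7*s + 10)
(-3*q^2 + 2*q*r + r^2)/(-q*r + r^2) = (3*q + r)/r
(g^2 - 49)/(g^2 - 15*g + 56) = (g + 7)/(g - 8)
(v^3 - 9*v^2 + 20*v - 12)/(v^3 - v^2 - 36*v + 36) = (v - 2)/(v + 6)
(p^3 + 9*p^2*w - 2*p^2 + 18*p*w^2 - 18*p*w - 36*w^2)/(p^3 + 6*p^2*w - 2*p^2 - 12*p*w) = (p + 3*w)/p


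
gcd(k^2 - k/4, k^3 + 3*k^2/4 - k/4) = k^2 - k/4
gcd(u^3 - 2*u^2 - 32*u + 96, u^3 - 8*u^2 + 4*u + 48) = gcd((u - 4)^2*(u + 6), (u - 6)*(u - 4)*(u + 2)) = u - 4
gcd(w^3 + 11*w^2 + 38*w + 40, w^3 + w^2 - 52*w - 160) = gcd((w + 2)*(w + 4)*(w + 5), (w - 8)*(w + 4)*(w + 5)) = w^2 + 9*w + 20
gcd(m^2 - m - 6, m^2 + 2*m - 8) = 1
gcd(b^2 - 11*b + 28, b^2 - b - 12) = b - 4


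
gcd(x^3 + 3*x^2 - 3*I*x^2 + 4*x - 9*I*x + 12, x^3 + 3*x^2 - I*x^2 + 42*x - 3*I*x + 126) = x + 3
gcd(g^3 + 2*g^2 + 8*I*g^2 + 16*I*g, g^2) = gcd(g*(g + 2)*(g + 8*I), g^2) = g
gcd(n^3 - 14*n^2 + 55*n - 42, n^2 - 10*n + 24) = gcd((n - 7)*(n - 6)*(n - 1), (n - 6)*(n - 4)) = n - 6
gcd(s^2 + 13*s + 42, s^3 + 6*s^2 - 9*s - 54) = s + 6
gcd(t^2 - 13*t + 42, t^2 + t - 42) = t - 6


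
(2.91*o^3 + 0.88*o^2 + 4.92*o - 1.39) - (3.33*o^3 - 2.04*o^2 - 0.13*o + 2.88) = -0.42*o^3 + 2.92*o^2 + 5.05*o - 4.27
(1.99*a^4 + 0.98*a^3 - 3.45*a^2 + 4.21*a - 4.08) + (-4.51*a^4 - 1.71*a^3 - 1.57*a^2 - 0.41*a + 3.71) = -2.52*a^4 - 0.73*a^3 - 5.02*a^2 + 3.8*a - 0.37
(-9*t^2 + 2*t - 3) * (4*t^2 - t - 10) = -36*t^4 + 17*t^3 + 76*t^2 - 17*t + 30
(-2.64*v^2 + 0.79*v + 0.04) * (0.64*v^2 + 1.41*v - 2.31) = -1.6896*v^4 - 3.2168*v^3 + 7.2379*v^2 - 1.7685*v - 0.0924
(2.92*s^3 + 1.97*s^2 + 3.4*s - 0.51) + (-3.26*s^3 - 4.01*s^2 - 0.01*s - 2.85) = -0.34*s^3 - 2.04*s^2 + 3.39*s - 3.36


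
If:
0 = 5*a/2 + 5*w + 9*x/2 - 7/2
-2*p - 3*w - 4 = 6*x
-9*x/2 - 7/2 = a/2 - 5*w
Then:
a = -3*x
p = -39*x/10 - 61/20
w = 3*x/5 + 7/10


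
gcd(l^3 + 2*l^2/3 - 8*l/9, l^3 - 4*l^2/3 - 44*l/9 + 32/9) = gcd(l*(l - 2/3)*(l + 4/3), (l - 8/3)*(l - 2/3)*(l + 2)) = l - 2/3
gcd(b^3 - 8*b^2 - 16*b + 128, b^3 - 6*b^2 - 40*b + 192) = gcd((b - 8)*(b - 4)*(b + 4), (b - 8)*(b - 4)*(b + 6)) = b^2 - 12*b + 32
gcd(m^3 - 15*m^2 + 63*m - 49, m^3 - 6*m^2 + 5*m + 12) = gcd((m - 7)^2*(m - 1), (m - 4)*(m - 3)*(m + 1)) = 1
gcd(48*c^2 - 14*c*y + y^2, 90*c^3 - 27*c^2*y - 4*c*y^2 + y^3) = -6*c + y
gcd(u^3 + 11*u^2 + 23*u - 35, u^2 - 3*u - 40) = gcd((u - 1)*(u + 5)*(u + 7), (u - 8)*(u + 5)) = u + 5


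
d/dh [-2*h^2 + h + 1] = 1 - 4*h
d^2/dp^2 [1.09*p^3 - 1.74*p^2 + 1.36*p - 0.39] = 6.54*p - 3.48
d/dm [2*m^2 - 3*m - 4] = 4*m - 3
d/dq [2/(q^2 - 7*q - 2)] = 2*(7 - 2*q)/(-q^2 + 7*q + 2)^2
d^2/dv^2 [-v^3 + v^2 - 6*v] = 2 - 6*v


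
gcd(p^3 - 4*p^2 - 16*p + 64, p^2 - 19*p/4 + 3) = p - 4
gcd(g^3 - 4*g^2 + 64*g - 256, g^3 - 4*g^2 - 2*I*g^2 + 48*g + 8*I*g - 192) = g^2 + g*(-4 - 8*I) + 32*I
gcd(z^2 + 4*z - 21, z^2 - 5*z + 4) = 1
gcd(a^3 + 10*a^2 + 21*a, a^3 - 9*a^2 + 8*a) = a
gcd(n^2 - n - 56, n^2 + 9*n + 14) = n + 7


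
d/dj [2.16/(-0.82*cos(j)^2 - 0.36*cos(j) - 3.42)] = -(3.5424*cos(j) + 0.7776)*sin(j)/(0.82*cos(j)^2 + 0.36*cos(j) + 3.42)^2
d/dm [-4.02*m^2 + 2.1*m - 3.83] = 2.1 - 8.04*m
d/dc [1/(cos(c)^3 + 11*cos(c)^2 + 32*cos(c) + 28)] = (3*cos(c) + 16)*sin(c)/((cos(c) + 2)^3*(cos(c) + 7)^2)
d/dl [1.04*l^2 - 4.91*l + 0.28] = 2.08*l - 4.91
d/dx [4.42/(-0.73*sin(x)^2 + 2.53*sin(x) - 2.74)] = (6.4532*sin(x) - 11.1826)*cos(x)/(0.73*sin(x)^2 - 2.53*sin(x) + 2.74)^2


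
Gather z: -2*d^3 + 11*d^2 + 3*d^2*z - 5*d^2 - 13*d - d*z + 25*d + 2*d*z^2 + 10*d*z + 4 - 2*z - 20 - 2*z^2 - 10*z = -2*d^3 + 6*d^2 + 12*d + z^2*(2*d - 2) + z*(3*d^2 + 9*d - 12) - 16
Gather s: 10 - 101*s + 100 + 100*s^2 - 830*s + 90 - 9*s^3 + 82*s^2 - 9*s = -9*s^3 + 182*s^2 - 940*s + 200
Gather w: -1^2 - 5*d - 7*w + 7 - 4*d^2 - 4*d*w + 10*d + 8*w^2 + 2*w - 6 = -4*d^2 + 5*d + 8*w^2 + w*(-4*d - 5)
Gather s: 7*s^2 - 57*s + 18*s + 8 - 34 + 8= 7*s^2 - 39*s - 18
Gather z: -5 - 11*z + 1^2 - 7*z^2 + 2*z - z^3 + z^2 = -z^3 - 6*z^2 - 9*z - 4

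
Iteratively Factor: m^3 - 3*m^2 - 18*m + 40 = (m + 4)*(m^2 - 7*m + 10) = (m - 2)*(m + 4)*(m - 5)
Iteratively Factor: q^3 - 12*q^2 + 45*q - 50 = (q - 5)*(q^2 - 7*q + 10) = (q - 5)^2*(q - 2)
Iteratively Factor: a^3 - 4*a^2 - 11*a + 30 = (a + 3)*(a^2 - 7*a + 10) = (a - 5)*(a + 3)*(a - 2)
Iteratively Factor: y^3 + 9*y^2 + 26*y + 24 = (y + 3)*(y^2 + 6*y + 8) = (y + 2)*(y + 3)*(y + 4)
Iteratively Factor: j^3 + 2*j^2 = (j)*(j^2 + 2*j) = j^2*(j + 2)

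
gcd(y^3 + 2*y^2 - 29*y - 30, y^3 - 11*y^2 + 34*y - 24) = 1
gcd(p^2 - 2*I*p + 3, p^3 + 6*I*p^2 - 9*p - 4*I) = p + I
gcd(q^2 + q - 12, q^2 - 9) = q - 3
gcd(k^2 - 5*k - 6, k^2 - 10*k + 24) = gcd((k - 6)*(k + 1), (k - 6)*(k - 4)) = k - 6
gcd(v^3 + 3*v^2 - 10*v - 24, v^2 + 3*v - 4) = v + 4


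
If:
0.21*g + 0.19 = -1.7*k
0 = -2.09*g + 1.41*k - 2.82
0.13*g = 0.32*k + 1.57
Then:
No Solution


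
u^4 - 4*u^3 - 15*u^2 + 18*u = u*(u - 6)*(u - 1)*(u + 3)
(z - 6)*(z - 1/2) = z^2 - 13*z/2 + 3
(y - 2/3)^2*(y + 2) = y^3 + 2*y^2/3 - 20*y/9 + 8/9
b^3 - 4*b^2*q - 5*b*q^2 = b*(b - 5*q)*(b + q)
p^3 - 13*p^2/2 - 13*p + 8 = (p - 8)*(p - 1/2)*(p + 2)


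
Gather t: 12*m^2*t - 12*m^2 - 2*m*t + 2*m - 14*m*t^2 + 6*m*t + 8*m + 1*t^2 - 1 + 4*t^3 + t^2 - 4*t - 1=-12*m^2 + 10*m + 4*t^3 + t^2*(2 - 14*m) + t*(12*m^2 + 4*m - 4) - 2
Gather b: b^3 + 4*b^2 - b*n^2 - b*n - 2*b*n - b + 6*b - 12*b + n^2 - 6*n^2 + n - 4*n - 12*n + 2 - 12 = b^3 + 4*b^2 + b*(-n^2 - 3*n - 7) - 5*n^2 - 15*n - 10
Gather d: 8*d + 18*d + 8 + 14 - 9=26*d + 13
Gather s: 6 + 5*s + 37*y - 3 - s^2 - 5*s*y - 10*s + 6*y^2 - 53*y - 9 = -s^2 + s*(-5*y - 5) + 6*y^2 - 16*y - 6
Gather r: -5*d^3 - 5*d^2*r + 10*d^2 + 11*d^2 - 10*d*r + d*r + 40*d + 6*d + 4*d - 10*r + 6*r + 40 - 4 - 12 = -5*d^3 + 21*d^2 + 50*d + r*(-5*d^2 - 9*d - 4) + 24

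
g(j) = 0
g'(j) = 0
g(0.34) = 0.00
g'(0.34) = 0.00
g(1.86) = 0.00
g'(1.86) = 0.00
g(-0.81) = 0.00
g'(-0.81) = 0.00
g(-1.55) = 0.00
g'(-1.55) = 0.00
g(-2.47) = 0.00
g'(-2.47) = 0.00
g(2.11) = 0.00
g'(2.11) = 0.00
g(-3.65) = 0.00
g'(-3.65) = 0.00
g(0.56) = 0.00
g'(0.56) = 0.00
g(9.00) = 0.00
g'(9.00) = 0.00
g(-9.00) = 0.00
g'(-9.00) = 0.00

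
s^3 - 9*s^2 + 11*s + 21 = (s - 7)*(s - 3)*(s + 1)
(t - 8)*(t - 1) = t^2 - 9*t + 8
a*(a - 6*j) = a^2 - 6*a*j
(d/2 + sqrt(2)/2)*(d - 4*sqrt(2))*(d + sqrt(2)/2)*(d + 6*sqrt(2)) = d^4/2 + 7*sqrt(2)*d^3/4 - 41*d^2/2 - 35*sqrt(2)*d - 24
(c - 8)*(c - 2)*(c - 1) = c^3 - 11*c^2 + 26*c - 16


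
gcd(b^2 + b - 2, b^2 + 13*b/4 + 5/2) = b + 2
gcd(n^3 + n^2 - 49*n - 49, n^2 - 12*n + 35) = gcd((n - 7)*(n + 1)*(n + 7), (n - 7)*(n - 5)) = n - 7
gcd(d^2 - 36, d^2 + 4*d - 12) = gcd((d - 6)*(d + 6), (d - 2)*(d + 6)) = d + 6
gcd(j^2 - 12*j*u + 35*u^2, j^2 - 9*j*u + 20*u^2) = -j + 5*u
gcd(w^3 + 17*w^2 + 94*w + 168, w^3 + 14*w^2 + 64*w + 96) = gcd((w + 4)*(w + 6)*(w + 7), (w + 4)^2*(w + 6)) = w^2 + 10*w + 24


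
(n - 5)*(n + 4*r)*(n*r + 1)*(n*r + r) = n^4*r^2 + 4*n^3*r^3 - 4*n^3*r^2 + n^3*r - 16*n^2*r^3 - n^2*r^2 - 4*n^2*r - 20*n*r^3 - 16*n*r^2 - 5*n*r - 20*r^2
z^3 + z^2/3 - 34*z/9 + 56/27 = (z - 4/3)*(z - 2/3)*(z + 7/3)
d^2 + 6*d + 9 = (d + 3)^2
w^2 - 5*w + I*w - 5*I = (w - 5)*(w + I)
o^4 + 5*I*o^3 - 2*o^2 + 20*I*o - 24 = (o - 2*I)*(o + 2*I)^2*(o + 3*I)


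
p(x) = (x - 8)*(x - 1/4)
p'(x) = 2*x - 33/4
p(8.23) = 1.84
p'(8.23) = 8.21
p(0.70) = -3.28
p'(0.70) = -6.85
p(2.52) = -12.44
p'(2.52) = -3.21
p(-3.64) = 45.28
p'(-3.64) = -15.53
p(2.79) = -13.23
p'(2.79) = -2.67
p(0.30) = -0.38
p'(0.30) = -7.65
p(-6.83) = 105.00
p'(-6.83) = -21.91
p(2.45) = -12.21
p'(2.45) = -3.35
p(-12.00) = 245.00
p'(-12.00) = -32.25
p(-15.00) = 350.75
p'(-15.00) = -38.25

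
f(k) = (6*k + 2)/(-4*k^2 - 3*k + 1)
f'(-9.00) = 0.02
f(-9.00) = 0.18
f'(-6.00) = 0.05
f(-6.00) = 0.27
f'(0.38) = 41.84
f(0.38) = -5.96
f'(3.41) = 0.11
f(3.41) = -0.40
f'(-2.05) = 0.86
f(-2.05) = 1.07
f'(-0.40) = 3.88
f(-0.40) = -0.26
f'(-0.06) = 8.19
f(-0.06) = 1.41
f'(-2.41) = 0.50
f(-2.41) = 0.83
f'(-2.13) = 0.75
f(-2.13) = 1.00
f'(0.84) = 2.25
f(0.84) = -1.62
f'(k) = (6*k + 2)*(8*k + 3)/(-4*k^2 - 3*k + 1)^2 + 6/(-4*k^2 - 3*k + 1)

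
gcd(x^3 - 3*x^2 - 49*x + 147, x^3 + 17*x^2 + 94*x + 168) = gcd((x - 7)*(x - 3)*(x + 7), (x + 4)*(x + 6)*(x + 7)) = x + 7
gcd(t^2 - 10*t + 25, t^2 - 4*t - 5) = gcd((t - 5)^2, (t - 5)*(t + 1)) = t - 5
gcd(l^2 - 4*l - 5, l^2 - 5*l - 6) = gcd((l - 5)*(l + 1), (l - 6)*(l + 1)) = l + 1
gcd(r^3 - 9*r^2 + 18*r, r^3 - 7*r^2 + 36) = r^2 - 9*r + 18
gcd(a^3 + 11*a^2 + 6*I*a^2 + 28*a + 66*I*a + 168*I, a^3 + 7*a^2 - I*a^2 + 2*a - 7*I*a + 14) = a + 7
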